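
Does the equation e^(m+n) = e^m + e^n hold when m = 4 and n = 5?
Substituting m = 4, n = 5:

LHS = e^(4+5) = e^9 ≈ 8103
RHS = e^4 + e^5 ≈ 203

LHS ≠ RHS, so the equation does not hold at this point.

Answer: Fails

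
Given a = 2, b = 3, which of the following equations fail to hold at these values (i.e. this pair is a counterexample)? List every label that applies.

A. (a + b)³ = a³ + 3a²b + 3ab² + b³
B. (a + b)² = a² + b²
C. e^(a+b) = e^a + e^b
B, C

Evaluating each claim at the given values:
A. LHS = 125, RHS = 125 → holds here (LHS = RHS)
B. LHS = 25, RHS = 13 → fails here (LHS ≠ RHS)
C. LHS = e^5 ≈ 148.4, RHS = e^2 + e^3 ≈ 27.47 → fails here (LHS ≠ RHS)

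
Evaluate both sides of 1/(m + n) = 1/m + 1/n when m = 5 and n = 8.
LHS = 1/(5 + 8) = 1/13
RHS = 1/5 + 1/8 = 13/40

LHS ≠ RHS, so the equation does not hold here.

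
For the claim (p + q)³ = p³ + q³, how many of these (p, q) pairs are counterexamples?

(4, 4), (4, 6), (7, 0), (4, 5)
3

Testing each pair:
(4, 4): LHS = 512, RHS = 128 → counterexample
(4, 6): LHS = 1000, RHS = 280 → counterexample
(7, 0): LHS = 343, RHS = 343 → satisfies claim
(4, 5): LHS = 729, RHS = 189 → counterexample

That makes 3 counterexamples.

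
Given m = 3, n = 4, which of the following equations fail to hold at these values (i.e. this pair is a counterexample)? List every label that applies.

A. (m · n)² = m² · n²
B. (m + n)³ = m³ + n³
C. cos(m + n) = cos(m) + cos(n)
B, C

Evaluating each claim at the given values:
A. LHS = 144, RHS = 144 → holds here (LHS = RHS)
B. LHS = 343, RHS = 91 → fails here (LHS ≠ RHS)
C. LHS = cos(7) ≈ 0.7539, RHS = cos(3) + cos(4) ≈ -1.644 → fails here (LHS ≠ RHS)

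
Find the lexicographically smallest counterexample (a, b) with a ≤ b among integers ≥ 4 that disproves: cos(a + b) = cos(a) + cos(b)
(a, b) = (4, 4)

Substituting (4, 4) into the claim:
LHS = cos(4 + 4) = cos(8) ≈ -0.1455
RHS = cos(4) + cos(4) = 2·cos(4) ≈ -1.307

Since LHS ≠ RHS, this pair disproves the claim, and no lexicographically smaller pair (a ≤ b, integers ≥ 4) does.

For instance (5, 7) is also a counterexample (LHS = cos(12) ≈ 0.8439, RHS = cos(5) + cos(7) ≈ 1.038), but it's lexicographically larger.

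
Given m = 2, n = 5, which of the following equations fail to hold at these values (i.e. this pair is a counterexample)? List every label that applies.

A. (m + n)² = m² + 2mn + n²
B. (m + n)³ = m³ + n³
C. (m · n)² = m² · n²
B

Evaluating each claim at the given values:
A. LHS = 49, RHS = 49 → holds here (LHS = RHS)
B. LHS = 343, RHS = 133 → fails here (LHS ≠ RHS)
C. LHS = 100, RHS = 100 → holds here (LHS = RHS)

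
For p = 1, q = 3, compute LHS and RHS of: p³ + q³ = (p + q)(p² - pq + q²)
LHS = 1³ + 3³ = 28
RHS = (1 + 3)(1² - 1·3 + 3²) = 28

LHS = RHS: the two sides agree.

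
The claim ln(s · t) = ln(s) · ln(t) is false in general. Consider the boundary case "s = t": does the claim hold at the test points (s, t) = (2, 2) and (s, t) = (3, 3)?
No, fails at both test points

At (2, 2): LHS = ln(4) ≈ 1.386 ≠ RHS = ln(2)² ≈ 0.4805
At (3, 3): LHS = ln(9) ≈ 2.197 ≠ RHS = ln(3)² ≈ 1.207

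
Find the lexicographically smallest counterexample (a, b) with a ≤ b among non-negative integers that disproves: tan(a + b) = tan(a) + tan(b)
(a, b) = (1, 1)

At (0, 5): both sides equal tan(5) ≈ -3.381, so it holds there.

Substituting (1, 1) into the claim:
LHS = tan(1 + 1) = tan(2) ≈ -2.185
RHS = tan(1) + tan(1) = 2·tan(1) ≈ 3.115

Since LHS ≠ RHS, this pair disproves the claim, and no lexicographically smaller pair (a ≤ b, non-negative integers) does.

For instance (3, 7) is also a counterexample (LHS = tan(10) ≈ 0.6484, RHS = tan(3) + tan(7) ≈ 0.7289), but it's lexicographically larger.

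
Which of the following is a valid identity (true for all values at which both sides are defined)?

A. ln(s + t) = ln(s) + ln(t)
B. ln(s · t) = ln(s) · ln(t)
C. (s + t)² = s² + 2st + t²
A: fails at (5, 5) — LHS = ln(10) ≈ 2.303, RHS = 2·ln(5) ≈ 3.219.
B: fails at (5, 5) — LHS = ln(25) ≈ 3.219, RHS = ln(5)² ≈ 2.59.
C: holds — e.g. at (4, 4), both sides equal 64.

Answer: C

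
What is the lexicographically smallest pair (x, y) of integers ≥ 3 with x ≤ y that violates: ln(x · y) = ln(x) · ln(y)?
(x, y) = (3, 3)

Substituting (3, 3) into the claim:
LHS = ln(3 · 3) = ln(9) ≈ 2.197
RHS = ln(3) · ln(3) = ln(3)² ≈ 1.207

Since LHS ≠ RHS, this pair disproves the claim, and no lexicographically smaller pair (x ≤ y, integers ≥ 3) does.

For instance (9, 10) is also a counterexample (LHS = ln(90) ≈ 4.5, RHS = ln(9)·ln(10) ≈ 5.059), but it's lexicographically larger.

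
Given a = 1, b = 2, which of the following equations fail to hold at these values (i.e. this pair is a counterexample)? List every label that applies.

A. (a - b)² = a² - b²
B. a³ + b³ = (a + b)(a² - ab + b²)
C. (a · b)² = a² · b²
A

Evaluating each claim at the given values:
A. LHS = 1, RHS = -3 → fails here (LHS ≠ RHS)
B. LHS = 9, RHS = 9 → holds here (LHS = RHS)
C. LHS = 4, RHS = 4 → holds here (LHS = RHS)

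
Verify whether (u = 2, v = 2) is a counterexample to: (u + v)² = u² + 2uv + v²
Substituting u = 2, v = 2:
LHS = (2 + 2)² = 16
RHS = 2² + 2·2·2 + 2² = 16

The sides agree, so this pair does not disprove the claim.

Answer: No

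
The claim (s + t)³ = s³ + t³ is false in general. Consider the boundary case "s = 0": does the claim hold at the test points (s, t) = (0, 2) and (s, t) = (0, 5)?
At (0, 2): LHS = 8, RHS = 8 → equal
At (0, 5): LHS = 125, RHS = 125 → equal

So the claim does hold at both of these boundary points, even though it is not an identity.

Answer: Yes, holds at both test points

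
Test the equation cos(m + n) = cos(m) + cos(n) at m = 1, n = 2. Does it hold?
Fails

Substituting m = 1, n = 2:

LHS = cos(1 + 2) = cos(3) ≈ -0.99
RHS = cos(1) + cos(2) ≈ 0.1242

LHS ≠ RHS, so the equation does not hold at this point.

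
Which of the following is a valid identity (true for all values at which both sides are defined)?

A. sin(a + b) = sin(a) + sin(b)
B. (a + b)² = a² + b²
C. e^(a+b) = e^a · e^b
C

A: fails at (5, 8) — LHS = sin(13) ≈ 0.4202, RHS = sin(5) + sin(8) ≈ 0.03043.
B: fails at (4, 5) — LHS = 81, RHS = 41.
C: holds — e.g. at (3, 4), both sides equal e^7 ≈ 1097.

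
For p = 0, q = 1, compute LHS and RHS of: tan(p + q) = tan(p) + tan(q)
LHS = tan(0 + 1) = tan(1) ≈ 1.557
RHS = tan(0) + tan(1) = tan(1) ≈ 1.557

LHS = RHS: the two sides agree.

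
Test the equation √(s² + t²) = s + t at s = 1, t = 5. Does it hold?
Substituting s = 1, t = 5:

LHS = √(1² + 5²) = √(26) ≈ 5.099
RHS = 1 + 5 = 6

LHS ≠ RHS, so the equation does not hold at this point.

Answer: Fails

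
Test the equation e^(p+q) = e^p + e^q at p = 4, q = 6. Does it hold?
Substituting p = 4, q = 6:

LHS = e^(4+6) = e^10 ≈ 22026.5
RHS = e^4 + e^6 ≈ 458

LHS ≠ RHS, so the equation does not hold at this point.

Answer: Fails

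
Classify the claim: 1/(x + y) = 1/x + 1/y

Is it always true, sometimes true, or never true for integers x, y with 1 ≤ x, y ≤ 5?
The claim fails for every pair in the range. For instance at (x, y) = (2, 2): LHS = 1/4, RHS = 1.

Answer: Never true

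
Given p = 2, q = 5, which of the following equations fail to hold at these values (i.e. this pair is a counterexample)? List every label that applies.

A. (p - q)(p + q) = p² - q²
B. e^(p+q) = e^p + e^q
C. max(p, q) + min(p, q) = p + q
B

Evaluating each claim at the given values:
A. LHS = -21, RHS = -21 → holds here (LHS = RHS)
B. LHS = e^7 ≈ 1097, RHS = e^2 + e^5 ≈ 155.8 → fails here (LHS ≠ RHS)
C. LHS = 7, RHS = 7 → holds here (LHS = RHS)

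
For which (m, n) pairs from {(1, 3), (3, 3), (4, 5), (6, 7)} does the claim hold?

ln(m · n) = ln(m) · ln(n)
Testing each pair:
(1, 3): LHS = ln(3) ≈ 1.099, RHS = 0 → fails
(3, 3): LHS = ln(9) ≈ 2.197, RHS = ln(3)² ≈ 1.207 → fails
(4, 5): LHS = ln(20) ≈ 2.996, RHS = ln(4)·ln(5) ≈ 2.231 → fails
(6, 7): LHS = ln(42) ≈ 3.738, RHS = ln(6)·ln(7) ≈ 3.487 → fails

No pair satisfies the claim.

Answer: None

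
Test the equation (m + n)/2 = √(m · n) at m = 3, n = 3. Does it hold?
Holds

Substituting m = 3, n = 3:

LHS = (3 + 3)/2 = 3
RHS = √(3 · 3) = 3

LHS = RHS, so the equation holds at this point.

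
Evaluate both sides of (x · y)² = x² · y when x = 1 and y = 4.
LHS = (1 · 4)² = 16
RHS = 1² · 4 = 4

LHS ≠ RHS, so the equation does not hold here.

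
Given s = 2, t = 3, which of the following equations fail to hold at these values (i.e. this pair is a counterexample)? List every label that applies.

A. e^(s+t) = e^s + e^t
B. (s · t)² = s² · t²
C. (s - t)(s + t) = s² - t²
Evaluating each claim at the given values:
A. LHS = e^5 ≈ 148.4, RHS = e^2 + e^3 ≈ 27.47 → fails here (LHS ≠ RHS)
B. LHS = 36, RHS = 36 → holds here (LHS = RHS)
C. LHS = -5, RHS = -5 → holds here (LHS = RHS)

Answer: A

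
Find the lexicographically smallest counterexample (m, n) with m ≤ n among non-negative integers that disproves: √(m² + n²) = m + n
(m, n) = (1, 1)

At (0, 7): both sides equal 7, so it holds there.

Substituting (1, 1) into the claim:
LHS = √(1² + 1²) = √(2) ≈ 1.414
RHS = 1 + 1 = 2

Since LHS ≠ RHS, this pair disproves the claim, and no lexicographically smaller pair (m ≤ n, non-negative integers) does.

For instance (6, 7) is also a counterexample (LHS = √(85) ≈ 9.22, RHS = 13), but it's lexicographically larger.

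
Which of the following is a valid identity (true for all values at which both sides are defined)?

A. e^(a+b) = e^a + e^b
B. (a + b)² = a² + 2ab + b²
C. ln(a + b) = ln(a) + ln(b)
A: fails at (2, 5) — LHS = e^7 ≈ 1097, RHS = e^2 + e^5 ≈ 155.8.
B: holds — e.g. at (3, 7), both sides equal 100.
C: fails at (2, 7) — LHS = ln(9) ≈ 2.197, RHS = ln(2) + ln(7) ≈ 2.639.

Answer: B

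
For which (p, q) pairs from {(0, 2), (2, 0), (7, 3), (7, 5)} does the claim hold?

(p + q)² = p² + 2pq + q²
Testing each pair:
(0, 2): LHS = 4, RHS = 4 → holds
(2, 0): LHS = 4, RHS = 4 → holds
(7, 3): LHS = 100, RHS = 100 → holds
(7, 5): LHS = 144, RHS = 144 → holds

Every pair satisfies the claim.

Answer: All pairs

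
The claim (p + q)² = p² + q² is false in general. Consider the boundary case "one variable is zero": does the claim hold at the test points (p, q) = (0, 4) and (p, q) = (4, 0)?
Yes, holds at both test points

At (0, 4): LHS = 16, RHS = 16 → equal
At (4, 0): LHS = 16, RHS = 16 → equal

So the claim does hold at both of these boundary points, even though it is not an identity.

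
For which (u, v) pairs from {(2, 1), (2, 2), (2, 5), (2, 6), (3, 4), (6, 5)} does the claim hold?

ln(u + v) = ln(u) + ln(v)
Testing each pair:
(2, 1): LHS = ln(3) ≈ 1.099, RHS = ln(2) ≈ 0.6931 → fails
(2, 2): LHS = ln(4) ≈ 1.386, RHS = 2·ln(2) ≈ 1.386 → holds
(2, 5): LHS = ln(7) ≈ 1.946, RHS = ln(2) + ln(5) ≈ 2.303 → fails
(2, 6): LHS = ln(8) ≈ 2.079, RHS = ln(2) + ln(6) ≈ 2.485 → fails
(3, 4): LHS = ln(7) ≈ 1.946, RHS = ln(3) + ln(4) ≈ 2.485 → fails
(6, 5): LHS = ln(11) ≈ 2.398, RHS = ln(5) + ln(6) ≈ 3.401 → fails

1 of 6 pairs satisfies the claim.

Answer: (2, 2)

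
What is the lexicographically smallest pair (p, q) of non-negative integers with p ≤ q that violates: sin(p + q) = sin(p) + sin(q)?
(p, q) = (1, 1)

At (0, 7): both sides equal sin(7) ≈ 0.657, so it holds there.

Substituting (1, 1) into the claim:
LHS = sin(1 + 1) = sin(2) ≈ 0.9093
RHS = sin(1) + sin(1) = 2·sin(1) ≈ 1.683

Since LHS ≠ RHS, this pair disproves the claim, and no lexicographically smaller pair (p ≤ q, non-negative integers) does.

For instance (1, 4) is also a counterexample (LHS = sin(5) ≈ -0.9589, RHS = sin(4) + sin(1) ≈ 0.08467), but it's lexicographically larger.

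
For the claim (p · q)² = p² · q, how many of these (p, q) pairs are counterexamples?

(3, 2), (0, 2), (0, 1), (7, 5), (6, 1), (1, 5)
3

Testing each pair:
(3, 2): LHS = 36, RHS = 18 → counterexample
(0, 2): LHS = 0, RHS = 0 → satisfies claim
(0, 1): LHS = 0, RHS = 0 → satisfies claim
(7, 5): LHS = 1225, RHS = 245 → counterexample
(6, 1): LHS = 36, RHS = 36 → satisfies claim
(1, 5): LHS = 25, RHS = 5 → counterexample

That makes 3 counterexamples.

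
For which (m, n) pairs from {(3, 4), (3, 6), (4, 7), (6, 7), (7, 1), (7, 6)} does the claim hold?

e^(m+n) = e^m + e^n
None

Testing each pair:
(3, 4): LHS = e^7 ≈ 1097, RHS = e^3 + e^4 ≈ 74.68 → fails
(3, 6): LHS = e^9 ≈ 8103, RHS = e^3 + e^6 ≈ 423.5 → fails
(4, 7): LHS = e^11 ≈ 59874.1, RHS = e^4 + e^7 ≈ 1151 → fails
(6, 7): LHS = e^13 ≈ 442413.4, RHS = e^6 + e^7 ≈ 1500 → fails
(7, 1): LHS = e^8 ≈ 2981, RHS = e + e^7 ≈ 1099 → fails
(7, 6): LHS = e^13 ≈ 442413.4, RHS = e^6 + e^7 ≈ 1500 → fails

No pair satisfies the claim.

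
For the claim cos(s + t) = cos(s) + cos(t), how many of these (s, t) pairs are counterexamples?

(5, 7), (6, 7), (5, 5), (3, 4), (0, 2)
Testing each pair:
(5, 7): LHS = cos(12) ≈ 0.8439, RHS = cos(5) + cos(7) ≈ 1.038 → counterexample
(6, 7): LHS = cos(13) ≈ 0.9074, RHS = cos(7) + cos(6) ≈ 1.714 → counterexample
(5, 5): LHS = cos(10) ≈ -0.8391, RHS = 2·cos(5) ≈ 0.5673 → counterexample
(3, 4): LHS = cos(7) ≈ 0.7539, RHS = cos(3) + cos(4) ≈ -1.644 → counterexample
(0, 2): LHS = cos(2) ≈ -0.4161, RHS = cos(2) + 1 ≈ 0.5839 → counterexample

That makes 5 counterexamples.

Answer: 5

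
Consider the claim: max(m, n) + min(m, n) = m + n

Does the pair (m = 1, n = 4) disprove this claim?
No

Substituting m = 1, n = 4:
LHS = max(1, 4) + min(1, 4) = 5
RHS = 1 + 4 = 5

The sides agree, so this pair does not disprove the claim.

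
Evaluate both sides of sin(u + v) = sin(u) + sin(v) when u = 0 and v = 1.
LHS = sin(0 + 1) = sin(1) ≈ 0.8415
RHS = sin(0) + sin(1) = sin(1) ≈ 0.8415

LHS = RHS: the two sides agree.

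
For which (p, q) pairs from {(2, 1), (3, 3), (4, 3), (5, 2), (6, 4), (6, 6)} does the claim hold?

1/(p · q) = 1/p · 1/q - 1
None

Testing each pair:
(2, 1): LHS = 1/2, RHS = -1/2 → fails
(3, 3): LHS = 1/9, RHS = -8/9 → fails
(4, 3): LHS = 1/12, RHS = -11/12 → fails
(5, 2): LHS = 1/10, RHS = -9/10 → fails
(6, 4): LHS = 1/24, RHS = -23/24 → fails
(6, 6): LHS = 1/36, RHS = -35/36 → fails

No pair satisfies the claim.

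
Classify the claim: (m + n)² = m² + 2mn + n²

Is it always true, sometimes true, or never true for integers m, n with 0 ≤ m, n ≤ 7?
Always true

The identity holds for every pair in the range. For instance at (m, n) = (7, 2): both sides equal 81.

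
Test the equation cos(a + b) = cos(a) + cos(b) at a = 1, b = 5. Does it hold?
Substituting a = 1, b = 5:

LHS = cos(1 + 5) = cos(6) ≈ 0.9602
RHS = cos(1) + cos(5) ≈ 0.824

LHS ≠ RHS, so the equation does not hold at this point.

Answer: Fails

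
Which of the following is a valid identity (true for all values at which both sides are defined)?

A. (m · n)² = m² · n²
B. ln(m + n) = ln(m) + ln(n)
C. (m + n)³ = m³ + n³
A

A: holds — e.g. at (5, 5), both sides equal 625.
B: fails at (1, 1) — LHS = ln(2) ≈ 0.6931, RHS = 0.
C: fails at (2, 7) — LHS = 729, RHS = 351.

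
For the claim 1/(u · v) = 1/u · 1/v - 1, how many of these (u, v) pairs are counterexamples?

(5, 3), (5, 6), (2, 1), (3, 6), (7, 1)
5

Testing each pair:
(5, 3): LHS = 1/15, RHS = -14/15 → counterexample
(5, 6): LHS = 1/30, RHS = -29/30 → counterexample
(2, 1): LHS = 1/2, RHS = -1/2 → counterexample
(3, 6): LHS = 1/18, RHS = -17/18 → counterexample
(7, 1): LHS = 1/7, RHS = -6/7 → counterexample

That makes 5 counterexamples.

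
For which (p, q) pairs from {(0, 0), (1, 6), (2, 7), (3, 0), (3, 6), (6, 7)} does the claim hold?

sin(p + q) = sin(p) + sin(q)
(0, 0), (3, 0)

Testing each pair:
(0, 0): LHS = 0, RHS = 0 → holds
(1, 6): LHS = sin(7) ≈ 0.657, RHS = sin(6) + sin(1) ≈ 0.5621 → fails
(2, 7): LHS = sin(9) ≈ 0.4121, RHS = sin(7) + sin(2) ≈ 1.566 → fails
(3, 0): LHS = sin(3) ≈ 0.1411, RHS = sin(3) ≈ 0.1411 → holds
(3, 6): LHS = sin(9) ≈ 0.4121, RHS = sin(6) + sin(3) ≈ -0.1383 → fails
(6, 7): LHS = sin(13) ≈ 0.4202, RHS = sin(6) + sin(7) ≈ 0.3776 → fails

2 of 6 pairs satisfy the claim.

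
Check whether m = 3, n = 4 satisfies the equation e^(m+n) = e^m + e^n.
Fails

Substituting m = 3, n = 4:

LHS = e^(3+4) = e^7 ≈ 1097
RHS = e^3 + e^4 ≈ 74.68

LHS ≠ RHS, so the equation does not hold at this point.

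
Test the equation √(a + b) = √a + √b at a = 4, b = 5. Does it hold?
Substituting a = 4, b = 5:

LHS = √(4 + 5) = 3
RHS = √4 + √5 = 2 + √(5) ≈ 4.236

LHS ≠ RHS, so the equation does not hold at this point.

Answer: Fails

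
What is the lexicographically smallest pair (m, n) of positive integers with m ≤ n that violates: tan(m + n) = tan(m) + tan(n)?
Substituting (1, 1) into the claim:
LHS = tan(1 + 1) = tan(2) ≈ -2.185
RHS = tan(1) + tan(1) = 2·tan(1) ≈ 3.115

Since LHS ≠ RHS, this pair disproves the claim, and no lexicographically smaller pair (m ≤ n, positive integers) does.

For instance (4, 7) is also a counterexample (LHS = tan(11) ≈ -226, RHS = tan(7) + tan(4) ≈ 2.029), but it's lexicographically larger.

Answer: (m, n) = (1, 1)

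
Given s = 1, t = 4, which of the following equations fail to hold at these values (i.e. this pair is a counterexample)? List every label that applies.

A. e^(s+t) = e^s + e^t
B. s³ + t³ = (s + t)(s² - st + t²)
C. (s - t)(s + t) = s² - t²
A

Evaluating each claim at the given values:
A. LHS = e^5 ≈ 148.4, RHS = e + e^4 ≈ 57.32 → fails here (LHS ≠ RHS)
B. LHS = 65, RHS = 65 → holds here (LHS = RHS)
C. LHS = -15, RHS = -15 → holds here (LHS = RHS)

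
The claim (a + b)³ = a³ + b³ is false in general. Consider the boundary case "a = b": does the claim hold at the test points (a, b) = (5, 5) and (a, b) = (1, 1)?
No, fails at both test points

At (5, 5): LHS = 1000 ≠ RHS = 250
At (1, 1): LHS = 8 ≠ RHS = 2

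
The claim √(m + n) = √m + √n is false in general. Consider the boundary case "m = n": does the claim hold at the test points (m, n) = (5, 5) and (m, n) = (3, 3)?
No, fails at both test points

At (5, 5): LHS = √(10) ≈ 3.162 ≠ RHS = 2·√(5) ≈ 4.472
At (3, 3): LHS = √(6) ≈ 2.449 ≠ RHS = 2·√(3) ≈ 3.464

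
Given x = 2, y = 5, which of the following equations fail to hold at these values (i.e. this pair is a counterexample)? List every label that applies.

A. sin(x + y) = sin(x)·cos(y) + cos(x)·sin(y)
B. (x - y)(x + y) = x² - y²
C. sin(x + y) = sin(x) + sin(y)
Evaluating each claim at the given values:
A. LHS = sin(7) ≈ 0.657, RHS = sin(2)·cos(5) + sin(5)·cos(2) ≈ 0.657 → holds here (LHS = RHS)
B. LHS = -21, RHS = -21 → holds here (LHS = RHS)
C. LHS = sin(7) ≈ 0.657, RHS = sin(5) + sin(2) ≈ -0.04963 → fails here (LHS ≠ RHS)

Answer: C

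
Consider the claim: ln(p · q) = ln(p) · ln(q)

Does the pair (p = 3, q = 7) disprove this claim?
Substituting p = 3, q = 7:
LHS = ln(3 · 7) = ln(21) ≈ 3.045
RHS = ln(3) · ln(7) ≈ 2.138

Since LHS ≠ RHS, this pair disproves the claim.

Answer: Yes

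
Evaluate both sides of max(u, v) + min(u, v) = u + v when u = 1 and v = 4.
LHS = max(1, 4) + min(1, 4) = 5
RHS = 1 + 4 = 5

LHS = RHS: the two sides agree.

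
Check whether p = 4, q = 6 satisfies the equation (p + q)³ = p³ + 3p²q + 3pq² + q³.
Substituting p = 4, q = 6:

LHS = (4 + 6)³ = 1000
RHS = 4³ + 3·4²·6 + 3·4·6² + 6³ = 1000

LHS = RHS, so the equation holds at this point.

Answer: Holds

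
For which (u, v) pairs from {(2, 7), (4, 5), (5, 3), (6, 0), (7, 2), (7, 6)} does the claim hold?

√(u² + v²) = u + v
(6, 0)

Testing each pair:
(2, 7): LHS = √(53) ≈ 7.28, RHS = 9 → fails
(4, 5): LHS = √(41) ≈ 6.403, RHS = 9 → fails
(5, 3): LHS = √(34) ≈ 5.831, RHS = 8 → fails
(6, 0): LHS = 6, RHS = 6 → holds
(7, 2): LHS = √(53) ≈ 7.28, RHS = 9 → fails
(7, 6): LHS = √(85) ≈ 9.22, RHS = 13 → fails

1 of 6 pairs satisfies the claim.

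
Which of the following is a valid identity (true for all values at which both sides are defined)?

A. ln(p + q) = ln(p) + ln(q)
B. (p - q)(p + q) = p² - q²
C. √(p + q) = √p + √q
B

A: fails at (1, 1) — LHS = ln(2) ≈ 0.6931, RHS = 0.
B: holds — e.g. at (2, 2), both sides equal 0.
C: fails at (1, 1) — LHS = √(2) ≈ 1.414, RHS = 2.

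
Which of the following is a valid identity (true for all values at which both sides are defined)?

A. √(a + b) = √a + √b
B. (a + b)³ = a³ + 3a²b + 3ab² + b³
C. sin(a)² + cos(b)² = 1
B

A: fails at (4, 4) — LHS = 2·√(2) ≈ 2.828, RHS = 4.
B: holds — e.g. at (4, 6), both sides equal 1000.
C: fails at (3, 5) — LHS = sin(3)² + cos(5)² ≈ 0.1004, RHS = 1.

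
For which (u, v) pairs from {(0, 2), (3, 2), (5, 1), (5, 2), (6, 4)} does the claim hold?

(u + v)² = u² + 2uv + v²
All pairs

Testing each pair:
(0, 2): LHS = 4, RHS = 4 → holds
(3, 2): LHS = 25, RHS = 25 → holds
(5, 1): LHS = 36, RHS = 36 → holds
(5, 2): LHS = 49, RHS = 49 → holds
(6, 4): LHS = 100, RHS = 100 → holds

Every pair satisfies the claim.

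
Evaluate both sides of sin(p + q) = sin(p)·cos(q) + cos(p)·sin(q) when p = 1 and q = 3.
LHS = sin(1 + 3) = sin(4) ≈ -0.7568
RHS = sin(1)·cos(3) + cos(1)·sin(3) = sin(1)·cos(3) + sin(3)·cos(1) ≈ -0.7568

LHS = RHS: the two sides agree.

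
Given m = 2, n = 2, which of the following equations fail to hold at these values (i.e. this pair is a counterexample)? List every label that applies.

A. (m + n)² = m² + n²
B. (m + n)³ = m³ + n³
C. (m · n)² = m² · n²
A, B

Evaluating each claim at the given values:
A. LHS = 16, RHS = 8 → fails here (LHS ≠ RHS)
B. LHS = 64, RHS = 16 → fails here (LHS ≠ RHS)
C. LHS = 16, RHS = 16 → holds here (LHS = RHS)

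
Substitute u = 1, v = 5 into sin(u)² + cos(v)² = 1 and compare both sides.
LHS = sin(1)² + cos(5)² ≈ 0.7885
RHS = 1

LHS ≠ RHS (they differ by about 0.2115), so the equation does not hold here.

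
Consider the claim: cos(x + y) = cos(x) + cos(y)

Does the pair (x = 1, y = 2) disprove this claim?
Substituting x = 1, y = 2:
LHS = cos(1 + 2) = cos(3) ≈ -0.99
RHS = cos(1) + cos(2) ≈ 0.1242

Since LHS ≠ RHS, this pair disproves the claim.

Answer: Yes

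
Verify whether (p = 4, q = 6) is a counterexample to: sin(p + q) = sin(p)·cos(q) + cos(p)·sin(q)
No

Substituting p = 4, q = 6:
LHS = sin(4 + 6) = sin(10) ≈ -0.544
RHS = sin(4)·cos(6) + cos(4)·sin(6) = sin(4)·cos(6) + sin(6)·cos(4) ≈ -0.544

The sides agree, so this pair does not disprove the claim.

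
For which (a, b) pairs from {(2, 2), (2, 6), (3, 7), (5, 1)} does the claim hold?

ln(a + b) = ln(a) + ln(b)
Testing each pair:
(2, 2): LHS = ln(4) ≈ 1.386, RHS = 2·ln(2) ≈ 1.386 → holds
(2, 6): LHS = ln(8) ≈ 2.079, RHS = ln(2) + ln(6) ≈ 2.485 → fails
(3, 7): LHS = ln(10) ≈ 2.303, RHS = ln(3) + ln(7) ≈ 3.045 → fails
(5, 1): LHS = ln(6) ≈ 1.792, RHS = ln(5) ≈ 1.609 → fails

1 of 4 pairs satisfies the claim.

Answer: (2, 2)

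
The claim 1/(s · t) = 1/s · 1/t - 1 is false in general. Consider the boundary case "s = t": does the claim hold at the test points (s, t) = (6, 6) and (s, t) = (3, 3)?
At (6, 6): LHS = 1/36 ≠ RHS = -35/36
At (3, 3): LHS = 1/9 ≠ RHS = -8/9

Answer: No, fails at both test points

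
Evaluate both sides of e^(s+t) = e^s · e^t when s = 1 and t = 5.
LHS = e^(1+5) = e^6 ≈ 403.4
RHS = e^1 · e^5 = e^6 ≈ 403.4

LHS = RHS: the two sides agree.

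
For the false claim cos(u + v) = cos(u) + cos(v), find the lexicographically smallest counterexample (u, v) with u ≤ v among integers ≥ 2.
(u, v) = (2, 2)

Substituting (2, 2) into the claim:
LHS = cos(2 + 2) = cos(4) ≈ -0.6536
RHS = cos(2) + cos(2) = 2·cos(2) ≈ -0.8323

Since LHS ≠ RHS, this pair disproves the claim, and no lexicographically smaller pair (u ≤ v, integers ≥ 2) does.

For instance (2, 8) is also a counterexample (LHS = cos(10) ≈ -0.8391, RHS = cos(2) + cos(8) ≈ -0.5616), but it's lexicographically larger.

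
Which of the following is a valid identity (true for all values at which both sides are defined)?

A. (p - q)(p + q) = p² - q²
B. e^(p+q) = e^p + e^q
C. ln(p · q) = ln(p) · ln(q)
A: holds — e.g. at (6, 7), both sides equal -13.
B: fails at (2, 7) — LHS = e^9 ≈ 8103, RHS = e^2 + e^7 ≈ 1104.
C: fails at (1, 4) — LHS = ln(4) ≈ 1.386, RHS = 0.

Answer: A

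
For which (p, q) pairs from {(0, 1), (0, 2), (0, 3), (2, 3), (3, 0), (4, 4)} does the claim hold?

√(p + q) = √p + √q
Testing each pair:
(0, 1): LHS = 1, RHS = 1 → holds
(0, 2): LHS = √(2) ≈ 1.414, RHS = √(2) ≈ 1.414 → holds
(0, 3): LHS = √(3) ≈ 1.732, RHS = √(3) ≈ 1.732 → holds
(2, 3): LHS = √(5) ≈ 2.236, RHS = √(2) + √(3) ≈ 3.146 → fails
(3, 0): LHS = √(3) ≈ 1.732, RHS = √(3) ≈ 1.732 → holds
(4, 4): LHS = 2·√(2) ≈ 2.828, RHS = 4 → fails

4 of 6 pairs satisfy the claim.

Answer: (0, 1), (0, 2), (0, 3), (3, 0)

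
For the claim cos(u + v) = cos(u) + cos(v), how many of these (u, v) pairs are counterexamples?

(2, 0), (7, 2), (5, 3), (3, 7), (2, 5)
5

Testing each pair:
(2, 0): LHS = cos(2) ≈ -0.4161, RHS = cos(2) + 1 ≈ 0.5839 → counterexample
(7, 2): LHS = cos(9) ≈ -0.9111, RHS = cos(2) + cos(7) ≈ 0.3378 → counterexample
(5, 3): LHS = cos(8) ≈ -0.1455, RHS = cos(3) + cos(5) ≈ -0.7063 → counterexample
(3, 7): LHS = cos(10) ≈ -0.8391, RHS = cos(3) + cos(7) ≈ -0.2361 → counterexample
(2, 5): LHS = cos(7) ≈ 0.7539, RHS = cos(2) + cos(5) ≈ -0.1325 → counterexample

That makes 5 counterexamples.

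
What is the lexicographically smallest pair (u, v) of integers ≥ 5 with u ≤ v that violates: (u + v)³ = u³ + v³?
(u, v) = (5, 5)

Substituting (5, 5) into the claim:
LHS = (5 + 5)³ = 1000
RHS = 5³ + 5³ = 250

Since LHS ≠ RHS, this pair disproves the claim, and no lexicographically smaller pair (u ≤ v, integers ≥ 5) does.

For instance (5, 6) is also a counterexample (LHS = 1331, RHS = 341), but it's lexicographically larger.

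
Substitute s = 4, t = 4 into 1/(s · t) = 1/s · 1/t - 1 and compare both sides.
LHS = 1/(4 · 4) = 1/16
RHS = 1/4 · 1/4 - 1 = -15/16

LHS ≠ RHS, so the equation does not hold here.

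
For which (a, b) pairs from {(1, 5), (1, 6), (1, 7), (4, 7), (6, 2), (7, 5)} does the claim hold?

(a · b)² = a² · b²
All pairs

Testing each pair:
(1, 5): LHS = 25, RHS = 25 → holds
(1, 6): LHS = 36, RHS = 36 → holds
(1, 7): LHS = 49, RHS = 49 → holds
(4, 7): LHS = 784, RHS = 784 → holds
(6, 2): LHS = 144, RHS = 144 → holds
(7, 5): LHS = 1225, RHS = 1225 → holds

Every pair satisfies the claim.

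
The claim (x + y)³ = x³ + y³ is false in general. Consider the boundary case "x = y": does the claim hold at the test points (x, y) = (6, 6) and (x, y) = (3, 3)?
At (6, 6): LHS = 1728 ≠ RHS = 432
At (3, 3): LHS = 216 ≠ RHS = 54

Answer: No, fails at both test points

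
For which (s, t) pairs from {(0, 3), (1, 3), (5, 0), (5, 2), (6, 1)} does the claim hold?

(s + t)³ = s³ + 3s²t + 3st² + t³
All pairs

Testing each pair:
(0, 3): LHS = 27, RHS = 27 → holds
(1, 3): LHS = 64, RHS = 64 → holds
(5, 0): LHS = 125, RHS = 125 → holds
(5, 2): LHS = 343, RHS = 343 → holds
(6, 1): LHS = 343, RHS = 343 → holds

Every pair satisfies the claim.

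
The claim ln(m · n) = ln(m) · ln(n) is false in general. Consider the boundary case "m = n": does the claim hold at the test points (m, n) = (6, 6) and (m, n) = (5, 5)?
At (6, 6): LHS = ln(36) ≈ 3.584 ≠ RHS = ln(6)² ≈ 3.21
At (5, 5): LHS = ln(25) ≈ 3.219 ≠ RHS = ln(5)² ≈ 2.59

Answer: No, fails at both test points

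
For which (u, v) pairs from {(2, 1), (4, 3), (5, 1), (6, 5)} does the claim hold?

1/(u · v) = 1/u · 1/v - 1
None

Testing each pair:
(2, 1): LHS = 1/2, RHS = -1/2 → fails
(4, 3): LHS = 1/12, RHS = -11/12 → fails
(5, 1): LHS = 1/5, RHS = -4/5 → fails
(6, 5): LHS = 1/30, RHS = -29/30 → fails

No pair satisfies the claim.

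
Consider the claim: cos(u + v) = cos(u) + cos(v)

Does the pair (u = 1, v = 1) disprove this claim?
Substituting u = 1, v = 1:
LHS = cos(1 + 1) = cos(2) ≈ -0.4161
RHS = cos(1) + cos(1) = 2·cos(1) ≈ 1.081

Since LHS ≠ RHS, this pair disproves the claim.

Answer: Yes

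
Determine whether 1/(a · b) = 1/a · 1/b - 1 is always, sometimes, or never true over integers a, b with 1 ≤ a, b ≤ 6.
The claim fails for every pair in the range. For instance at (a, b) = (4, 2): LHS = 1/8, RHS = -7/8.

Answer: Never true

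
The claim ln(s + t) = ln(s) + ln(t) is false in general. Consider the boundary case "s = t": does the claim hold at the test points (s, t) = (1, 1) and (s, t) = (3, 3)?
No, fails at both test points

At (1, 1): LHS = ln(2) ≈ 0.6931 ≠ RHS = 0
At (3, 3): LHS = ln(6) ≈ 1.792 ≠ RHS = 2·ln(3) ≈ 2.197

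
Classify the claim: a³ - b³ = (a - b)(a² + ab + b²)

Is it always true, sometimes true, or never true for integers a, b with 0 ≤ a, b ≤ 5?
The identity holds for every pair in the range. For instance at (a, b) = (1, 4): both sides equal -63.

Answer: Always true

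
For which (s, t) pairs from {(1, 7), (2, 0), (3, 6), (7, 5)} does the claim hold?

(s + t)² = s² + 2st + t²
All pairs

Testing each pair:
(1, 7): LHS = 64, RHS = 64 → holds
(2, 0): LHS = 4, RHS = 4 → holds
(3, 6): LHS = 81, RHS = 81 → holds
(7, 5): LHS = 144, RHS = 144 → holds

Every pair satisfies the claim.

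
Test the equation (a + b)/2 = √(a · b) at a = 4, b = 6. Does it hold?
Fails

Substituting a = 4, b = 6:

LHS = (4 + 6)/2 = 5
RHS = √(4 · 6) = 2·√(6) ≈ 4.899

LHS ≠ RHS, so the equation does not hold at this point.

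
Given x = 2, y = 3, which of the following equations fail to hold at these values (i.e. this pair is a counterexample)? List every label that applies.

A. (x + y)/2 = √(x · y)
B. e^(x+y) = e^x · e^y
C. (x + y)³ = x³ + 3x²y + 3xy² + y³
Evaluating each claim at the given values:
A. LHS = 5/2, RHS = √(6) ≈ 2.449 → fails here (LHS ≠ RHS)
B. LHS = e^5 ≈ 148.4, RHS = e^5 ≈ 148.4 → holds here (LHS = RHS)
C. LHS = 125, RHS = 125 → holds here (LHS = RHS)

Answer: A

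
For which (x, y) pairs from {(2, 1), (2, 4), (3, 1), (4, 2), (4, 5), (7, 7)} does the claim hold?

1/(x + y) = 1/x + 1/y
None

Testing each pair:
(2, 1): LHS = 1/3, RHS = 3/2 → fails
(2, 4): LHS = 1/6, RHS = 3/4 → fails
(3, 1): LHS = 1/4, RHS = 4/3 → fails
(4, 2): LHS = 1/6, RHS = 3/4 → fails
(4, 5): LHS = 1/9, RHS = 9/20 → fails
(7, 7): LHS = 1/14, RHS = 2/7 → fails

No pair satisfies the claim.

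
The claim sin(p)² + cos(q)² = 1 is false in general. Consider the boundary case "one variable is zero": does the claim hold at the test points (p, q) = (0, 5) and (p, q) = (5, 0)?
No, fails at both test points

At (0, 5): LHS = cos(5)² ≈ 0.08046 ≠ RHS = 1
At (5, 0): LHS = sin(5)² + 1 ≈ 1.92 ≠ RHS = 1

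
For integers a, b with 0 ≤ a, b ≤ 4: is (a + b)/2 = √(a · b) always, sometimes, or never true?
It holds at (a, b) = (3, 3) (both sides equal 3), but fails at (a, b) = (1, 3) (LHS = 2, RHS = √(3) ≈ 1.732).

Answer: Sometimes true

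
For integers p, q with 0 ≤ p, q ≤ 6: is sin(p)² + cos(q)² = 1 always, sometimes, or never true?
Sometimes true

It holds at (p, q) = (1, 1) (both sides equal 1), but fails at (p, q) = (1, 3) (LHS = sin(1)² + cos(3)² ≈ 1.688, RHS = 1).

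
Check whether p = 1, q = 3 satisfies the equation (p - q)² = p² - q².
Fails

Substituting p = 1, q = 3:

LHS = (1 - 3)² = 4
RHS = 1² - 3² = -8

LHS ≠ RHS, so the equation does not hold at this point.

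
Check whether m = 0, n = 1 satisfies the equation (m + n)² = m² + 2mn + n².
Holds

Substituting m = 0, n = 1:

LHS = (0 + 1)² = 1
RHS = 0² + 2·0·1 + 1² = 1

LHS = RHS, so the equation holds at this point.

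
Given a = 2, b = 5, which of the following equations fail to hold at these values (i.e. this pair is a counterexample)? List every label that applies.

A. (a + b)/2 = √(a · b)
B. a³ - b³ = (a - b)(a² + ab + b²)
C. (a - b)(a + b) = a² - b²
Evaluating each claim at the given values:
A. LHS = 7/2, RHS = √(10) ≈ 3.162 → fails here (LHS ≠ RHS)
B. LHS = -117, RHS = -117 → holds here (LHS = RHS)
C. LHS = -21, RHS = -21 → holds here (LHS = RHS)

Answer: A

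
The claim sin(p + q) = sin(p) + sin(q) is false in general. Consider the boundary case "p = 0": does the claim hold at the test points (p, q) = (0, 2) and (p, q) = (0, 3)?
Yes, holds at both test points

At (0, 2): LHS = sin(2) ≈ 0.9093, RHS = sin(2) ≈ 0.9093 → equal
At (0, 3): LHS = sin(3) ≈ 0.1411, RHS = sin(3) ≈ 0.1411 → equal

So the claim does hold at both of these boundary points, even though it is not an identity.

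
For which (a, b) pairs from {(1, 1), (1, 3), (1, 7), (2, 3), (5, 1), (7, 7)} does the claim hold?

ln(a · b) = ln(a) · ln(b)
Testing each pair:
(1, 1): LHS = 0, RHS = 0 → holds
(1, 3): LHS = ln(3) ≈ 1.099, RHS = 0 → fails
(1, 7): LHS = ln(7) ≈ 1.946, RHS = 0 → fails
(2, 3): LHS = ln(6) ≈ 1.792, RHS = ln(2)·ln(3) ≈ 0.7615 → fails
(5, 1): LHS = ln(5) ≈ 1.609, RHS = 0 → fails
(7, 7): LHS = ln(49) ≈ 3.892, RHS = ln(7)² ≈ 3.787 → fails

1 of 6 pairs satisfies the claim.

Answer: (1, 1)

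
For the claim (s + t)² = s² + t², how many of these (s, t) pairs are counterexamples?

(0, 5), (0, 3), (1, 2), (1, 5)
2

Testing each pair:
(0, 5): LHS = 25, RHS = 25 → satisfies claim
(0, 3): LHS = 9, RHS = 9 → satisfies claim
(1, 2): LHS = 9, RHS = 5 → counterexample
(1, 5): LHS = 36, RHS = 26 → counterexample

That makes 2 counterexamples.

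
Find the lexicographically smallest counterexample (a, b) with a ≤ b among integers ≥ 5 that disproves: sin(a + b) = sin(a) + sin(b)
(a, b) = (5, 5)

Substituting (5, 5) into the claim:
LHS = sin(5 + 5) = sin(10) ≈ -0.544
RHS = sin(5) + sin(5) = 2·sin(5) ≈ -1.918

Since LHS ≠ RHS, this pair disproves the claim, and no lexicographically smaller pair (a ≤ b, integers ≥ 5) does.

For instance (7, 7) is also a counterexample (LHS = sin(14) ≈ 0.9906, RHS = 2·sin(7) ≈ 1.314), but it's lexicographically larger.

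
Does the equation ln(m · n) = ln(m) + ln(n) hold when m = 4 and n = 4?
Holds

Substituting m = 4, n = 4:

LHS = ln(4 · 4) = ln(16) ≈ 2.773
RHS = ln(4) + ln(4) = 2·ln(4) ≈ 2.773

LHS = RHS, so the equation holds at this point.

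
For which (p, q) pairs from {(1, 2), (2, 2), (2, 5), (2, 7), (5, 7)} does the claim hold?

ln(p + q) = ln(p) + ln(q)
(2, 2)

Testing each pair:
(1, 2): LHS = ln(3) ≈ 1.099, RHS = ln(2) ≈ 0.6931 → fails
(2, 2): LHS = ln(4) ≈ 1.386, RHS = 2·ln(2) ≈ 1.386 → holds
(2, 5): LHS = ln(7) ≈ 1.946, RHS = ln(2) + ln(5) ≈ 2.303 → fails
(2, 7): LHS = ln(9) ≈ 2.197, RHS = ln(2) + ln(7) ≈ 2.639 → fails
(5, 7): LHS = ln(12) ≈ 2.485, RHS = ln(5) + ln(7) ≈ 3.555 → fails

1 of 5 pairs satisfies the claim.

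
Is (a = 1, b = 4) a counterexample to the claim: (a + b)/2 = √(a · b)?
Substituting a = 1, b = 4:
LHS = (1 + 4)/2 = 5/2
RHS = √(1 · 4) = 2

Since LHS ≠ RHS, this pair disproves the claim.

Answer: Yes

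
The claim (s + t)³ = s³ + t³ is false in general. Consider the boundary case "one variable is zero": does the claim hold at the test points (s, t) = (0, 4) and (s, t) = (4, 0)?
At (0, 4): LHS = 64, RHS = 64 → equal
At (4, 0): LHS = 64, RHS = 64 → equal

So the claim does hold at both of these boundary points, even though it is not an identity.

Answer: Yes, holds at both test points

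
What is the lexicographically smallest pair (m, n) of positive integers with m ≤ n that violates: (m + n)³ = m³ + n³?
(m, n) = (1, 1)

Substituting (1, 1) into the claim:
LHS = (1 + 1)³ = 8
RHS = 1³ + 1³ = 2

Since LHS ≠ RHS, this pair disproves the claim, and no lexicographically smaller pair (m ≤ n, positive integers) does.

For instance (2, 5) is also a counterexample (LHS = 343, RHS = 133), but it's lexicographically larger.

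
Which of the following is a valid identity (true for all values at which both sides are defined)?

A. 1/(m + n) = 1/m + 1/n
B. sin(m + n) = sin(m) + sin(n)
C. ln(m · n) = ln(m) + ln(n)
A: fails at (3, 7) — LHS = 1/10, RHS = 10/21.
B: fails at (5, 5) — LHS = sin(10) ≈ -0.544, RHS = 2·sin(5) ≈ -1.918.
C: holds — e.g. at (3, 4), both sides equal ln(12) ≈ 2.485.

Answer: C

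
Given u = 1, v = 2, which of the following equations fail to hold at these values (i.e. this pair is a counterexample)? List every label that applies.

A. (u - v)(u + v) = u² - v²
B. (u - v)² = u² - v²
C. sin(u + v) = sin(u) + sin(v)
Evaluating each claim at the given values:
A. LHS = -3, RHS = -3 → holds here (LHS = RHS)
B. LHS = 1, RHS = -3 → fails here (LHS ≠ RHS)
C. LHS = sin(3) ≈ 0.1411, RHS = sin(1) + sin(2) ≈ 1.751 → fails here (LHS ≠ RHS)

Answer: B, C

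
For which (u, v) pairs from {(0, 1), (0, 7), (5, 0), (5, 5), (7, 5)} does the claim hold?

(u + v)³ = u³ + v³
Testing each pair:
(0, 1): LHS = 1, RHS = 1 → holds
(0, 7): LHS = 343, RHS = 343 → holds
(5, 0): LHS = 125, RHS = 125 → holds
(5, 5): LHS = 1000, RHS = 250 → fails
(7, 5): LHS = 1728, RHS = 468 → fails

3 of 5 pairs satisfy the claim.

Answer: (0, 1), (0, 7), (5, 0)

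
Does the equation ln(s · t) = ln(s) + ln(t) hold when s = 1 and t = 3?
Holds

Substituting s = 1, t = 3:

LHS = ln(1 · 3) = ln(3) ≈ 1.099
RHS = ln(1) + ln(3) = ln(3) ≈ 1.099

LHS = RHS, so the equation holds at this point.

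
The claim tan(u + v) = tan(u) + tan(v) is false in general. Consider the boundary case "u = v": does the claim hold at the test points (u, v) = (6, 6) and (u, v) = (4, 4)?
No, fails at both test points

At (6, 6): LHS = tan(12) ≈ -0.6359 ≠ RHS = 2·tan(6) ≈ -0.582
At (4, 4): LHS = tan(8) ≈ -6.8 ≠ RHS = 2·tan(4) ≈ 2.316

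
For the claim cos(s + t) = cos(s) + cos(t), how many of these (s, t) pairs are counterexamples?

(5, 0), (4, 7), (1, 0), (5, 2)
Testing each pair:
(5, 0): LHS = cos(5) ≈ 0.2837, RHS = cos(5) + 1 ≈ 1.284 → counterexample
(4, 7): LHS = cos(11) ≈ 0.004426, RHS = cos(4) + cos(7) ≈ 0.1003 → counterexample
(1, 0): LHS = cos(1) ≈ 0.5403, RHS = cos(1) + 1 ≈ 1.54 → counterexample
(5, 2): LHS = cos(7) ≈ 0.7539, RHS = cos(2) + cos(5) ≈ -0.1325 → counterexample

That makes 4 counterexamples.

Answer: 4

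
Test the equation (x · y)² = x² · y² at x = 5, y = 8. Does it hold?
Substituting x = 5, y = 8:

LHS = (5 · 8)² = 1600
RHS = 5² · 8² = 1600

LHS = RHS, so the equation holds at this point.

Answer: Holds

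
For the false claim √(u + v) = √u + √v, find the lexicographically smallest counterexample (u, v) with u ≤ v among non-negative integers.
At (0, 3): both sides equal √(3) ≈ 1.732, so it holds there.

Substituting (1, 1) into the claim:
LHS = √(1 + 1) = √(2) ≈ 1.414
RHS = √1 + √1 = 2

Since LHS ≠ RHS, this pair disproves the claim, and no lexicographically smaller pair (u ≤ v, non-negative integers) does.

For instance (6, 6) is also a counterexample (LHS = 2·√(3) ≈ 3.464, RHS = 2·√(6) ≈ 4.899), but it's lexicographically larger.

Answer: (u, v) = (1, 1)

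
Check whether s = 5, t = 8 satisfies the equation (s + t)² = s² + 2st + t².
Holds

Substituting s = 5, t = 8:

LHS = (5 + 8)² = 169
RHS = 5² + 2·5·8 + 8² = 169

LHS = RHS, so the equation holds at this point.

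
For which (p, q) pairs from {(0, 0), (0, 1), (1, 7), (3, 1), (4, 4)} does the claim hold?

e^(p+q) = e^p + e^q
Testing each pair:
(0, 0): LHS = 1, RHS = 2 → fails
(0, 1): LHS = e ≈ 2.718, RHS = 1 + e ≈ 3.718 → fails
(1, 7): LHS = e^8 ≈ 2981, RHS = e + e^7 ≈ 1099 → fails
(3, 1): LHS = e^4 ≈ 54.6, RHS = e + e^3 ≈ 22.8 → fails
(4, 4): LHS = e^8 ≈ 2981, RHS = 2·e^4 ≈ 109.2 → fails

No pair satisfies the claim.

Answer: None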